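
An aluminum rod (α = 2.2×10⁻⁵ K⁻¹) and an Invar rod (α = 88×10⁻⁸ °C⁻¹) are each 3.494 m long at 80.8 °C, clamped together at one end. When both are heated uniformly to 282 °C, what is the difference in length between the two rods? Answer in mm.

14.8 mm

ΔT = 201.2 K
aluminum: ΔL = 2.2×10⁻⁵ × 3.494 m × 201.2 = 1.5466×10⁻² m = 15.466 mm
Invar: ΔL = 88×10⁻⁸ × 3.494 m × 201.2 = 6.1863×10⁻⁴ m = 0.61863 mm
difference = 15.466 − 0.61863 = 14.84737 mm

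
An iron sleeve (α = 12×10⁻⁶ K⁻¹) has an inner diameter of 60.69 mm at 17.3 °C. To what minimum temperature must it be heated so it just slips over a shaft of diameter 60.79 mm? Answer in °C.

Required Δd = 60.79 − 60.69 = 0.10 mm
Δd = αd₀ΔT ⇒ ΔT = Δd/(αd₀) = 0.10 / (12×10⁻⁶ × 60.69) = 137.31 K
T_min = 17.3 + 137.31 = 154.61 °C

T = 155 °C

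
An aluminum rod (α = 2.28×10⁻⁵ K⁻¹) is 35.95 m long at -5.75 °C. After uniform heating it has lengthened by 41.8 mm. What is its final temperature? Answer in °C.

T = 45.2 °C

ΔL = αL₀ΔT ⇒ ΔT = ΔL / (αL₀)
ΔT = 41.8×10⁻³ m / (2.28×10⁻⁵ × 35.95 m) = 50.997 K
T = -5.75 + 50.997 = 45.247 °C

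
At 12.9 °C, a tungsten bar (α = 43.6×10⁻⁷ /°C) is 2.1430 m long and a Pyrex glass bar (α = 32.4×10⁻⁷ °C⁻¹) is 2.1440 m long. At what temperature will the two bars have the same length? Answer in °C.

T = 430.1 °C

L₁(1 + α₁ΔT) = L₂(1 + α₂ΔT) ⇒ ΔT = (L₂ − L₁)/(α₁L₁ − α₂L₂)
L₂ − L₁ = 2.1440 − 2.1430 = 1.00×10⁻³ m
α₁L₁ − α₂L₂ = 43.6×10⁻⁷×2.1430 − 32.4×10⁻⁷×2.1440 = 2.39692×10⁻⁶ m/K
ΔT = 1.00×10⁻³ / 2.39692×10⁻⁶ = 417.202 K
T = 12.9 + 417.202 = 430.102 °C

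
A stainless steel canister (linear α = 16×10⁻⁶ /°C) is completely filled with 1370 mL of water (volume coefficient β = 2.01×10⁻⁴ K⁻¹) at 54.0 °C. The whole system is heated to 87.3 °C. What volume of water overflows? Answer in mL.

The canister also expands: β_container ≈ 3α = 4.8×10⁻⁵ /K
Net overflow = V₀(β_liq − 3α_cont)ΔT
β − 3α = 2.01×10⁻⁴ − 4.8×10⁻⁵ = 1.53×10⁻⁴ /K; ΔT = 33.3 K
ΔV = 1370 × 1.53×10⁻⁴ × 33.3 = 6.98 mL

6.98 mL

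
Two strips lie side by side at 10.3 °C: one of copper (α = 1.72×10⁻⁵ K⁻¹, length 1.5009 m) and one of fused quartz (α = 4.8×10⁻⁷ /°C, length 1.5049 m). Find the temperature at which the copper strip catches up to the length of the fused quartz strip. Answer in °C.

Equal length when α₁L₁ΔT − α₂L₂ΔT = L₂ − L₁ = 4.00×10⁻³ m
α₁L₁ = 2.581548×10⁻⁵, α₂L₂ = 7.22352×10⁻⁷ → Δ(αL) = 2.5093128×10⁻⁵ m/K
ΔT = 4.00×10⁻³ / 2.5093128×10⁻⁵ = 159.406 K, so T = 10.3 + 159.406 = 169.706 °C

T = 169.7 °C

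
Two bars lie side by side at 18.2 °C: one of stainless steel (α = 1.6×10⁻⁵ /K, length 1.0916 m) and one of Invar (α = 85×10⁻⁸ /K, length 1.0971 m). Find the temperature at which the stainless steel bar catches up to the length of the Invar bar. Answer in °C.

L₁(1 + α₁ΔT) = L₂(1 + α₂ΔT) ⇒ ΔT = (L₂ − L₁)/(α₁L₁ − α₂L₂)
L₂ − L₁ = 1.0971 − 1.0916 = 5.50×10⁻³ m
α₁L₁ − α₂L₂ = 1.6×10⁻⁵×1.0916 − 85×10⁻⁸×1.0971 = 1.6533065×10⁻⁵ m/K
ΔT = 5.50×10⁻³ / 1.6533065×10⁻⁵ = 332.667 K
T = 18.2 + 332.667 = 350.867 °C

T = 350.9 °C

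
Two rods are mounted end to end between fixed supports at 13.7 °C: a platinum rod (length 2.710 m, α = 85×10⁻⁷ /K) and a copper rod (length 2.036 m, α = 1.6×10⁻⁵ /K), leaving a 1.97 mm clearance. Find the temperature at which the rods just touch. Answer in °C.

α₁L₁ = 2.3035×10⁻⁵ m/K, α₂L₂ = 3.2576×10⁻⁵ m/K → total 5.5611×10⁻⁵ m/K
ΔT = g/(α₁L₁+α₂L₂) = 1.97×10⁻³ / 5.5611×10⁻⁵ = 35.425 K
T = 13.7 + 35.425 = 49.125 °C

T = 49.1 °C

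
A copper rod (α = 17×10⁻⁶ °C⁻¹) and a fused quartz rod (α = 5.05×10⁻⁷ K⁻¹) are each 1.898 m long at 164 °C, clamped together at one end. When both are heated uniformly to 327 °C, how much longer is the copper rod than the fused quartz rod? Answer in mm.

5.10 mm

ΔT = 163 K
copper: ΔL = 17×10⁻⁶ × 1.898 m × 163 = 5.2594×10⁻³ m = 5.2594 mm
fused quartz: ΔL = 5.05×10⁻⁷ × 1.898 m × 163 = 1.5623×10⁻⁴ m = 0.15623 mm
difference = 5.2594 − 0.15623 = 5.10317 mm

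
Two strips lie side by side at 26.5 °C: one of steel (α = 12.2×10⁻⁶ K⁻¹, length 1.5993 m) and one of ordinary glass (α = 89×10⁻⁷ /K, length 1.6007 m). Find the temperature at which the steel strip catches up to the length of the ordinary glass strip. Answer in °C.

Equal length when α₁L₁ΔT − α₂L₂ΔT = L₂ − L₁ = 1.40×10⁻³ m
α₁L₁ = 1.951146×10⁻⁵, α₂L₂ = 1.424623×10⁻⁵ → Δ(αL) = 5.26523×10⁻⁶ m/K
ΔT = 1.40×10⁻³ / 5.26523×10⁻⁶ = 265.895 K, so T = 26.5 + 265.895 = 292.395 °C

T = 292.4 °C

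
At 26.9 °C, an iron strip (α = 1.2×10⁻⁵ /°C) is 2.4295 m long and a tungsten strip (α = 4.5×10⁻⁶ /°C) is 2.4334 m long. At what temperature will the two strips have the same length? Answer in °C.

L₁(1 + α₁ΔT) = L₂(1 + α₂ΔT) ⇒ ΔT = (L₂ − L₁)/(α₁L₁ − α₂L₂)
L₂ − L₁ = 2.4334 − 2.4295 = 3.90×10⁻³ m
α₁L₁ − α₂L₂ = 1.2×10⁻⁵×2.4295 − 4.5×10⁻⁶×2.4334 = 1.82037×10⁻⁵ m/K
ΔT = 3.90×10⁻³ / 1.82037×10⁻⁵ = 214.242 K
T = 26.9 + 214.242 = 241.142 °C

T = 241.1 °C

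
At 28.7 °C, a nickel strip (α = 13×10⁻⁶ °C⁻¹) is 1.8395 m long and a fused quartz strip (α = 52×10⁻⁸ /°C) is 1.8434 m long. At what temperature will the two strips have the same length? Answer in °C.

T = 198.6 °C

Equal length when α₁L₁ΔT − α₂L₂ΔT = L₂ − L₁ = 3.90×10⁻³ m
α₁L₁ = 2.39135×10⁻⁵, α₂L₂ = 9.58568×10⁻⁷ → Δ(αL) = 2.2954932×10⁻⁵ m/K
ΔT = 3.90×10⁻³ / 2.2954932×10⁻⁵ = 169.898 K, so T = 28.7 + 169.898 = 198.598 °C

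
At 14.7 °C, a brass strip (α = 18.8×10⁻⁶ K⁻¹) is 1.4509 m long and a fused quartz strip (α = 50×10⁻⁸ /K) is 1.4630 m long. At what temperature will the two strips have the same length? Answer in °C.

T = 470.5 °C

L₁(1 + α₁ΔT) = L₂(1 + α₂ΔT) ⇒ ΔT = (L₂ − L₁)/(α₁L₁ − α₂L₂)
L₂ − L₁ = 1.4630 − 1.4509 = 1.21×10⁻² m
α₁L₁ − α₂L₂ = 18.8×10⁻⁶×1.4509 − 50×10⁻⁸×1.4630 = 2.654542×10⁻⁵ m/K
ΔT = 1.21×10⁻² / 2.654542×10⁻⁵ = 455.823 K
T = 14.7 + 455.823 = 470.523 °C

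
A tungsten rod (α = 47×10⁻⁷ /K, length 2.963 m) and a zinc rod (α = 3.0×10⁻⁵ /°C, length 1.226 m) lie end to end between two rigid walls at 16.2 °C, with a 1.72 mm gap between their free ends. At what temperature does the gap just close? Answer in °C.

T = 50.1 °C

α₁L₁ = 1.39261×10⁻⁵ m/K, α₂L₂ = 3.678×10⁻⁵ m/K → total 5.07061×10⁻⁵ m/K
ΔT = g/(α₁L₁+α₂L₂) = 1.72×10⁻³ / 5.07061×10⁻⁵ = 33.921 K
T = 16.2 + 33.921 = 50.121 °C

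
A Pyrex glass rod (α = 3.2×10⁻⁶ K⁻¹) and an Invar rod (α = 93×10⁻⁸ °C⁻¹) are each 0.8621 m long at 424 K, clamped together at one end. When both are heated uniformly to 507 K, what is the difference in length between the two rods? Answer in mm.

0.162 mm

ΔT = 83 K
Pyrex glass: ΔL = 3.2×10⁻⁶ × 0.8621 m × 83 = 2.2897×10⁻⁴ m = 0.22897 mm
Invar: ΔL = 93×10⁻⁸ × 0.8621 m × 83 = 6.6545×10⁻⁵ m = 0.066545 mm
difference = 0.22897 − 0.066545 = 0.162425 mm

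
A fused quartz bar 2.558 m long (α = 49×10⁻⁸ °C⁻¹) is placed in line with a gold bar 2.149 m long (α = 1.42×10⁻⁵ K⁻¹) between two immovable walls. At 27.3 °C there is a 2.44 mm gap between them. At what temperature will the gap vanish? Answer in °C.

α₁L₁ = 1.25342×10⁻⁶ m/K, α₂L₂ = 3.05158×10⁻⁵ m/K → total 3.176922×10⁻⁵ m/K
ΔT = g/(α₁L₁+α₂L₂) = 2.44×10⁻³ / 3.176922×10⁻⁵ = 76.80 K
T = 27.3 + 76.80 = 104.10 °C

T = 104 °C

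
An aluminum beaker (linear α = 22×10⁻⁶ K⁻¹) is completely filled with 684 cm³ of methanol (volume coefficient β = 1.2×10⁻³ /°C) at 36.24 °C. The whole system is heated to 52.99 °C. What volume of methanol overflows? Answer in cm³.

13.0 cm³

The beaker also expands: β_container ≈ 3α = 6.6×10⁻⁵ /K
Net overflow = V₀(β_liq − 3α_cont)ΔT
β − 3α = 1.20×10⁻³ − 6.6×10⁻⁵ = 1.134×10⁻³ /K; ΔT = 16.75 K
ΔV = 684 × 1.134×10⁻³ × 16.75 = 13.0 cm³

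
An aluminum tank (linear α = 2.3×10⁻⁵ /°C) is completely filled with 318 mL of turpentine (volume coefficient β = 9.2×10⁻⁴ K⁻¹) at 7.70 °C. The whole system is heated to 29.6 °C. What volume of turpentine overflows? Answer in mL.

5.93 mL

The tank also expands: β_container ≈ 3α = 6.9×10⁻⁵ /K
Net overflow = V₀(β_liq − 3α_cont)ΔT
β − 3α = 9.20×10⁻⁴ − 6.9×10⁻⁵ = 8.51×10⁻⁴ /K; ΔT = 21.90 K
ΔV = 318 × 8.51×10⁻⁴ × 21.90 = 5.93 mL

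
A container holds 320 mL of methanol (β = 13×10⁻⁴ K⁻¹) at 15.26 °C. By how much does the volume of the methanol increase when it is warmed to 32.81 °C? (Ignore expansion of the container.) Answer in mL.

|ΔT| = |32.81 − 15.26| = 17.55 K
ΔV = βV₀ΔT = (13×10⁻⁴)(320)(17.55) = 7.30 mL

ΔV = 7.30 mL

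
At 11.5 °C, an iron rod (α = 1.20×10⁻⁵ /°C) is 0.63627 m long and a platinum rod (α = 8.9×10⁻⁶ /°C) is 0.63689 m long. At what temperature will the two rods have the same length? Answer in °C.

Equal length when α₁L₁ΔT − α₂L₂ΔT = L₂ − L₁ = 6.20×10⁻⁴ m
α₁L₁ = 7.63524×10⁻⁶, α₂L₂ = 5.668321×10⁻⁶ → Δ(αL) = 1.966919×10⁻⁶ m/K
ΔT = 6.20×10⁻⁴ / 1.966919×10⁻⁶ = 315.214 K, so T = 11.5 + 315.214 = 326.714 °C

T = 326.7 °C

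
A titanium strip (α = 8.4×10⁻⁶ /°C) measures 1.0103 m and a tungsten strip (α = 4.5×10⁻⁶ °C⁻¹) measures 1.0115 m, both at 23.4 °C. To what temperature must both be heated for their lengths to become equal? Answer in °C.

T = 328.4 °C

Equal length when α₁L₁ΔT − α₂L₂ΔT = L₂ − L₁ = 1.20×10⁻³ m
α₁L₁ = 8.48652×10⁻⁶, α₂L₂ = 4.55175×10⁻⁶ → Δ(αL) = 3.93477×10⁻⁶ m/K
ΔT = 1.20×10⁻³ / 3.93477×10⁻⁶ = 304.973 K, so T = 23.4 + 304.973 = 328.373 °C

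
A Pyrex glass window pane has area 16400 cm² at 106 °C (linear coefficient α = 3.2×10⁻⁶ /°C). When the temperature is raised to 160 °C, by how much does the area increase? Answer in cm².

Area coefficient ≈ 2α; |ΔT| = 54 K
ΔA = 2αA₀ΔT = 2(3.2×10⁻⁶)(16400)(54) = 5.67 cm²

ΔA = 5.67 cm²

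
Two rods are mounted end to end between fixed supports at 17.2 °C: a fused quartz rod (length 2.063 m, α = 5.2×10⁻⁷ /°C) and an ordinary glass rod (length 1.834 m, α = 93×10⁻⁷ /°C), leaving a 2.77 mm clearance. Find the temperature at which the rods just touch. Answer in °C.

T = 170 °C

α₁L₁ = 1.07276×10⁻⁶ m/K, α₂L₂ = 1.70562×10⁻⁵ m/K → total 1.812896×10⁻⁵ m/K
ΔT = g/(α₁L₁+α₂L₂) = 2.77×10⁻³ / 1.812896×10⁻⁵ = 152.79 K
T = 17.2 + 152.79 = 169.99 °C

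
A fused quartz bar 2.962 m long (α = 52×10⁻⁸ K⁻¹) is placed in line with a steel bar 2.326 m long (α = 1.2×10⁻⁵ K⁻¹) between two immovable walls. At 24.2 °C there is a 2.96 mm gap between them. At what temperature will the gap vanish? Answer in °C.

Gap closes when ΔL₁ + ΔL₂ = 2.96 mm = 2.96×10⁻³ m
(α₁L₁ + α₂L₂)ΔT = g
α₁L₁ + α₂L₂ = 52×10⁻⁸×2.962 + 1.2×10⁻⁵×2.326 = 2.945224×10⁻⁵ m/K
ΔT = 2.96×10⁻³ / 2.945224×10⁻⁵ = 100.50 K
T = 24.2 + 100.50 = 124.70 °C

T = 125 °C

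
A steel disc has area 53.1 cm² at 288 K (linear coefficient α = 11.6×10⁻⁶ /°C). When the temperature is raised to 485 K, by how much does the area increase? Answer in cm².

ΔA = 0.243 cm²

Area coefficient ≈ 2α; |ΔT| = 197 K
ΔA = 2αA₀ΔT = 2(11.6×10⁻⁶)(53.1)(197) = 0.243 cm²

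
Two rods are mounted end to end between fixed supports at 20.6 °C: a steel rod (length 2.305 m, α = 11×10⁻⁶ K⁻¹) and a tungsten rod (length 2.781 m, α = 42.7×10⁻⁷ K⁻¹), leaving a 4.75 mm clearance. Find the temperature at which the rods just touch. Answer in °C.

α₁L₁ = 2.5355×10⁻⁵ m/K, α₂L₂ = 1.187487×10⁻⁵ m/K → total 3.722987×10⁻⁵ m/K
ΔT = g/(α₁L₁+α₂L₂) = 4.75×10⁻³ / 3.722987×10⁻⁵ = 127.59 K
T = 20.6 + 127.59 = 148.19 °C

T = 148 °C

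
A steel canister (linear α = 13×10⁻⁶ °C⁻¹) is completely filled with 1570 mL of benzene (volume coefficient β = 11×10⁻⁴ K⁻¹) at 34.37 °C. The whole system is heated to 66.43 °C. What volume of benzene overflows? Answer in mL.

The canister also expands: β_container ≈ 3α = 3.9×10⁻⁵ /K
Net overflow = V₀(β_liq − 3α_cont)ΔT
β − 3α = 1.10×10⁻³ − 3.9×10⁻⁵ = 1.061×10⁻³ /K; ΔT = 32.06 K
ΔV = 1570 × 1.061×10⁻³ × 32.06 = 53.4 mL

53.4 mL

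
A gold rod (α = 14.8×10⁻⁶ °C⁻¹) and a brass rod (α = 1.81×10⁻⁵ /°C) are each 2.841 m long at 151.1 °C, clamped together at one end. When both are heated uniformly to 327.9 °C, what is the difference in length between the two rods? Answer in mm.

1.66 mm

ΔT = 176.8 K
gold: ΔL = 14.8×10⁻⁶ × 2.841 m × 176.8 = 7.4339×10⁻³ m = 7.4339 mm
brass: ΔL = 1.81×10⁻⁵ × 2.841 m × 176.8 = 9.0914×10⁻³ m = 9.0914 mm
difference = 9.0914 − 7.4339 = 1.6575 mm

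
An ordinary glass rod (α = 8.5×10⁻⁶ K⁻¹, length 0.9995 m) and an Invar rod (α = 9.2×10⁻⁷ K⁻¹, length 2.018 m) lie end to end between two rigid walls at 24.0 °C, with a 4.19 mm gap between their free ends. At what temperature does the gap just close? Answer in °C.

Gap closes when ΔL₁ + ΔL₂ = 4.19 mm = 4.19×10⁻³ m
(α₁L₁ + α₂L₂)ΔT = g
α₁L₁ + α₂L₂ = 8.5×10⁻⁶×0.9995 + 9.2×10⁻⁷×2.018 = 1.035231×10⁻⁵ m/K
ΔT = 4.19×10⁻³ / 1.035231×10⁻⁵ = 404.74 K
T = 24.0 + 404.74 = 428.74 °C

T = 429 °C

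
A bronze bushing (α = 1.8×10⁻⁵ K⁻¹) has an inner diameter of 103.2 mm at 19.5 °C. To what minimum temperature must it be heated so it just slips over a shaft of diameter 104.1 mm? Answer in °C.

Required Δd = 104.1 − 103.2 = 0.9 mm
Δd = αd₀ΔT ⇒ ΔT = Δd/(αd₀) = 0.9 / (1.8×10⁻⁵ × 103.2) = 484.50 K
T_min = 19.5 + 484.50 = 504.00 °C

T = 504 °C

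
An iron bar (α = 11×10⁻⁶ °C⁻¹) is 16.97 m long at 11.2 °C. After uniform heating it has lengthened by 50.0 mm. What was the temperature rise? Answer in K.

ΔL = αL₀ΔT ⇒ ΔT = ΔL / (αL₀)
ΔT = 50.0×10⁻³ m / (11×10⁻⁶ × 16.97 m) = 267.85 K

ΔT = 268 K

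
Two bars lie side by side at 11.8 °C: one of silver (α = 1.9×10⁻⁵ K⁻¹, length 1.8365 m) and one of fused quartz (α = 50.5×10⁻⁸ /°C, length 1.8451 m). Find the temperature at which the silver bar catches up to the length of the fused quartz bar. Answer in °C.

L₁(1 + α₁ΔT) = L₂(1 + α₂ΔT) ⇒ ΔT = (L₂ − L₁)/(α₁L₁ − α₂L₂)
L₂ − L₁ = 1.8451 − 1.8365 = 8.60×10⁻³ m
α₁L₁ − α₂L₂ = 1.9×10⁻⁵×1.8365 − 50.5×10⁻⁸×1.8451 = 3.39617245×10⁻⁵ m/K
ΔT = 8.60×10⁻³ / 3.39617245×10⁻⁵ = 253.226 K
T = 11.8 + 253.226 = 265.026 °C

T = 265.0 °C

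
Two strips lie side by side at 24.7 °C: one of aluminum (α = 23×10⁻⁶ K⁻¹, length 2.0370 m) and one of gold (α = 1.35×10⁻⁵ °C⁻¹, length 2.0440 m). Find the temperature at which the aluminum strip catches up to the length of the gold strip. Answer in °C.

L₁(1 + α₁ΔT) = L₂(1 + α₂ΔT) ⇒ ΔT = (L₂ − L₁)/(α₁L₁ − α₂L₂)
L₂ − L₁ = 2.0440 − 2.0370 = 7.00×10⁻³ m
α₁L₁ − α₂L₂ = 23×10⁻⁶×2.0370 − 1.35×10⁻⁵×2.0440 = 1.9257×10⁻⁵ m/K
ΔT = 7.00×10⁻³ / 1.9257×10⁻⁵ = 363.504 K
T = 24.7 + 363.504 = 388.204 °C

T = 388.2 °C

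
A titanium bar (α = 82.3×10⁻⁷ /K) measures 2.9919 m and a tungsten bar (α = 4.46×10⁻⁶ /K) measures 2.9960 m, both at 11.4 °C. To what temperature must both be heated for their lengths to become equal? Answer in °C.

T = 375.5 °C

L₁(1 + α₁ΔT) = L₂(1 + α₂ΔT) ⇒ ΔT = (L₂ − L₁)/(α₁L₁ − α₂L₂)
L₂ − L₁ = 2.9960 − 2.9919 = 4.10×10⁻³ m
α₁L₁ − α₂L₂ = 82.3×10⁻⁷×2.9919 − 4.46×10⁻⁶×2.9960 = 1.1261177×10⁻⁵ m/K
ΔT = 4.10×10⁻³ / 1.1261177×10⁻⁵ = 364.083 K
T = 11.4 + 364.083 = 375.483 °C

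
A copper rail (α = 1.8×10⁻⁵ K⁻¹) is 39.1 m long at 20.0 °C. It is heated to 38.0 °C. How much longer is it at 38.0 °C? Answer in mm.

|ΔT| = |38.0 − 20.0| = 18.0 K
ΔL = αL₀ΔT = (1.8×10⁻⁵)(39.1)(18.0) = 1.27×10⁻² m

ΔL = 12.7 mm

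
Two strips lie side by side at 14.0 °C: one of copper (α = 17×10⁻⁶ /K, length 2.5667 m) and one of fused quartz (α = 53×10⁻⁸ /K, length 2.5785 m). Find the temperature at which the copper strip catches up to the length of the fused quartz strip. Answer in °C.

L₁(1 + α₁ΔT) = L₂(1 + α₂ΔT) ⇒ ΔT = (L₂ − L₁)/(α₁L₁ − α₂L₂)
L₂ − L₁ = 2.5785 − 2.5667 = 1.18×10⁻² m
α₁L₁ − α₂L₂ = 17×10⁻⁶×2.5667 − 53×10⁻⁸×2.5785 = 4.2267295×10⁻⁵ m/K
ΔT = 1.18×10⁻² / 4.2267295×10⁻⁵ = 279.176 K
T = 14.0 + 279.176 = 293.176 °C

T = 293.2 °C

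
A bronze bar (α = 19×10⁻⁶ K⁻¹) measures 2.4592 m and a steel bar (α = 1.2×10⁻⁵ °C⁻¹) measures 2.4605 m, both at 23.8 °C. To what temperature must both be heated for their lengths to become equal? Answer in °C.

L₁(1 + α₁ΔT) = L₂(1 + α₂ΔT) ⇒ ΔT = (L₂ − L₁)/(α₁L₁ − α₂L₂)
L₂ − L₁ = 2.4605 − 2.4592 = 1.30×10⁻³ m
α₁L₁ − α₂L₂ = 19×10⁻⁶×2.4592 − 1.2×10⁻⁵×2.4605 = 1.71988×10⁻⁵ m/K
ΔT = 1.30×10⁻³ / 1.71988×10⁻⁵ = 75.5867 K
T = 23.8 + 75.5867 = 99.3867 °C

T = 99.39 °C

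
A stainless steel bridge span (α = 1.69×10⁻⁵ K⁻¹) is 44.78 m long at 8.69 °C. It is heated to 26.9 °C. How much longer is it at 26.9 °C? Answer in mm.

|ΔT| = |26.9 − 8.69| = 18.21 K
ΔL = αL₀ΔT = (1.69×10⁻⁵)(44.78)(18.21) = 1.38×10⁻² m

ΔL = 13.8 mm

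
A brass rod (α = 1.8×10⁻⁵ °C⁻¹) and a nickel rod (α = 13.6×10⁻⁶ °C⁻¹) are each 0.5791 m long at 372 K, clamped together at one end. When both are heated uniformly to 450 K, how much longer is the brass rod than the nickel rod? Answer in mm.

ΔT = 78 K
brass: ΔL = 1.8×10⁻⁵ × 0.5791 m × 78 = 8.1306×10⁻⁴ m = 0.81306 mm
nickel: ΔL = 13.6×10⁻⁶ × 0.5791 m × 78 = 6.1431×10⁻⁴ m = 0.61431 mm
difference = 0.81306 − 0.61431 = 0.19875 mm

0.199 mm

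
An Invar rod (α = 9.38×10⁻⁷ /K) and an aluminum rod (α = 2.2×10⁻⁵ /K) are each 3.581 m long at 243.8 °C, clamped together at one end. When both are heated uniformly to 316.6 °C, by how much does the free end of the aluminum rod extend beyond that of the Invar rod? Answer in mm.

5.49 mm

ΔT = 72.8 K
Invar: ΔL = 9.38×10⁻⁷ × 3.581 m × 72.8 = 2.4453×10⁻⁴ m = 0.24453 mm
aluminum: ΔL = 2.2×10⁻⁵ × 3.581 m × 72.8 = 5.7353×10⁻³ m = 5.7353 mm
difference = 5.7353 − 0.24453 = 5.49077 mm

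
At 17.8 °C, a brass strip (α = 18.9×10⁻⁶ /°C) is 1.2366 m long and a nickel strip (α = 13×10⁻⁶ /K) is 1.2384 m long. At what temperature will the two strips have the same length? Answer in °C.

T = 265.3 °C

Equal length when α₁L₁ΔT − α₂L₂ΔT = L₂ − L₁ = 1.80×10⁻³ m
α₁L₁ = 2.337174×10⁻⁵, α₂L₂ = 1.60992×10⁻⁵ → Δ(αL) = 7.27254×10⁻⁶ m/K
ΔT = 1.80×10⁻³ / 7.27254×10⁻⁶ = 247.506 K, so T = 17.8 + 247.506 = 265.306 °C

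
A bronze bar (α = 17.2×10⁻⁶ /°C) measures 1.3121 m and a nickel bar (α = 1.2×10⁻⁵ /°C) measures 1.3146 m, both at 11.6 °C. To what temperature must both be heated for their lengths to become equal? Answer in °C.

L₁(1 + α₁ΔT) = L₂(1 + α₂ΔT) ⇒ ΔT = (L₂ − L₁)/(α₁L₁ − α₂L₂)
L₂ − L₁ = 1.3146 − 1.3121 = 2.50×10⁻³ m
α₁L₁ − α₂L₂ = 17.2×10⁻⁶×1.3121 − 1.2×10⁻⁵×1.3146 = 6.79292×10⁻⁶ m/K
ΔT = 2.50×10⁻³ / 6.79292×10⁻⁶ = 368.030 K
T = 11.6 + 368.030 = 379.630 °C

T = 379.6 °C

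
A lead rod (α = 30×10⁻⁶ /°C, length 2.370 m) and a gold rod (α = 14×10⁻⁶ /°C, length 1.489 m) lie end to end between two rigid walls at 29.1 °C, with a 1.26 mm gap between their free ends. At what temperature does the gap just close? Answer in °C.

T = 42.8 °C

α₁L₁ = 7.110×10⁻⁵ m/K, α₂L₂ = 2.0846×10⁻⁵ m/K → total 9.1946×10⁻⁵ m/K
ΔT = g/(α₁L₁+α₂L₂) = 1.26×10⁻³ / 9.1946×10⁻⁵ = 13.704 K
T = 29.1 + 13.704 = 42.804 °C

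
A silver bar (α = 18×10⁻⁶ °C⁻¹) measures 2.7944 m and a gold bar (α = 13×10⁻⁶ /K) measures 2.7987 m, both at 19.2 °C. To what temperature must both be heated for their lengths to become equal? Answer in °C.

T = 328.2 °C

Equal length when α₁L₁ΔT − α₂L₂ΔT = L₂ − L₁ = 4.30×10⁻³ m
α₁L₁ = 5.02992×10⁻⁵, α₂L₂ = 3.63831×10⁻⁵ → Δ(αL) = 1.39161×10⁻⁵ m/K
ΔT = 4.30×10⁻³ / 1.39161×10⁻⁵ = 308.995 K, so T = 19.2 + 308.995 = 328.195 °C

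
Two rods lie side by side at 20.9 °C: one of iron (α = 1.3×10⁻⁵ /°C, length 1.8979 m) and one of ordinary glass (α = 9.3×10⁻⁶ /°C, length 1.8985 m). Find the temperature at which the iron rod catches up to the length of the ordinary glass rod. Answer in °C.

T = 106.4 °C

Equal length when α₁L₁ΔT − α₂L₂ΔT = L₂ − L₁ = 6.00×10⁻⁴ m
α₁L₁ = 2.46727×10⁻⁵, α₂L₂ = 1.765605×10⁻⁵ → Δ(αL) = 7.01665×10⁻⁶ m/K
ΔT = 6.00×10⁻⁴ / 7.01665×10⁻⁶ = 85.511 K, so T = 20.9 + 85.511 = 106.411 °C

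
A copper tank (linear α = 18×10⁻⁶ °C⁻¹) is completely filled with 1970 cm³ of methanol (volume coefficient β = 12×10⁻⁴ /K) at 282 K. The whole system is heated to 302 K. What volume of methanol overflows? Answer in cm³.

45.2 cm³

The tank also expands: β_container ≈ 3α = 5.4×10⁻⁵ /K
Net overflow = V₀(β_liq − 3α_cont)ΔT
β − 3α = 1.20×10⁻³ − 5.4×10⁻⁵ = 1.146×10⁻³ /K; ΔT = 20 K
ΔV = 1970 × 1.146×10⁻³ × 20 = 45.2 cm³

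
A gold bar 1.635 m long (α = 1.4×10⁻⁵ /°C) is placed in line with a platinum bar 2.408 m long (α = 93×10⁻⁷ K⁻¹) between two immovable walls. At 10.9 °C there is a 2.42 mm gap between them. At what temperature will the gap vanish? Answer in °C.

T = 64.3 °C

α₁L₁ = 2.289×10⁻⁵ m/K, α₂L₂ = 2.23944×10⁻⁵ m/K → total 4.52844×10⁻⁵ m/K
ΔT = g/(α₁L₁+α₂L₂) = 2.42×10⁻³ / 4.52844×10⁻⁵ = 53.440 K
T = 10.9 + 53.440 = 64.340 °C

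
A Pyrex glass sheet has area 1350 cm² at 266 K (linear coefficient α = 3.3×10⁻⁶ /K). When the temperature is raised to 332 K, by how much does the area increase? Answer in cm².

ΔA = 0.588 cm²

Area coefficient ≈ 2α; |ΔT| = 66 K
ΔA = 2αA₀ΔT = 2(3.3×10⁻⁶)(1350)(66) = 0.588 cm²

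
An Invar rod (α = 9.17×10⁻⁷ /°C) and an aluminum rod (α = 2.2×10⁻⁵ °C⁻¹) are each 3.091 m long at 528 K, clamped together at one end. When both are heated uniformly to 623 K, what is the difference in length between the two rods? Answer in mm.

6.19 mm

ΔT = 95 K
Invar: ΔL = 9.17×10⁻⁷ × 3.091 m × 95 = 2.6927×10⁻⁴ m = 0.26927 mm
aluminum: ΔL = 2.2×10⁻⁵ × 3.091 m × 95 = 6.4602×10⁻³ m = 6.4602 mm
difference = 6.4602 − 0.26927 = 6.19093 mm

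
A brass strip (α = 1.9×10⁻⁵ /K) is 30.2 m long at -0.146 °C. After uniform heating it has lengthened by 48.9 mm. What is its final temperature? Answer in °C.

T = 85.1 °C

ΔL = αL₀ΔT ⇒ ΔT = ΔL / (αL₀)
ΔT = 48.9×10⁻³ m / (1.9×10⁻⁵ × 30.2 m) = 85.221 K
T = -0.146 + 85.221 = 85.075 °C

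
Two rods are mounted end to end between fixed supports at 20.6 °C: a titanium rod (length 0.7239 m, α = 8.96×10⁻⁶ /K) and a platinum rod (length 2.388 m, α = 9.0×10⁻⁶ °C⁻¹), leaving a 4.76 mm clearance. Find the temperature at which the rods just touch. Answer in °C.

T = 191 °C

Gap closes when ΔL₁ + ΔL₂ = 4.76 mm = 4.76×10⁻³ m
(α₁L₁ + α₂L₂)ΔT = g
α₁L₁ + α₂L₂ = 8.96×10⁻⁶×0.7239 + 9.0×10⁻⁶×2.388 = 2.7978144×10⁻⁵ m/K
ΔT = 4.76×10⁻³ / 2.7978144×10⁻⁵ = 170.13 K
T = 20.6 + 170.13 = 190.73 °C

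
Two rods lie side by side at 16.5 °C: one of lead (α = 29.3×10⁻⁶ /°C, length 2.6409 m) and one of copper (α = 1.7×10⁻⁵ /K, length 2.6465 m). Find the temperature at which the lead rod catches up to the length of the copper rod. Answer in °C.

L₁(1 + α₁ΔT) = L₂(1 + α₂ΔT) ⇒ ΔT = (L₂ − L₁)/(α₁L₁ − α₂L₂)
L₂ − L₁ = 2.6465 − 2.6409 = 5.60×10⁻³ m
α₁L₁ − α₂L₂ = 29.3×10⁻⁶×2.6409 − 1.7×10⁻⁵×2.6465 = 3.238787×10⁻⁵ m/K
ΔT = 5.60×10⁻³ / 3.238787×10⁻⁵ = 172.904 K
T = 16.5 + 172.904 = 189.404 °C

T = 189.4 °C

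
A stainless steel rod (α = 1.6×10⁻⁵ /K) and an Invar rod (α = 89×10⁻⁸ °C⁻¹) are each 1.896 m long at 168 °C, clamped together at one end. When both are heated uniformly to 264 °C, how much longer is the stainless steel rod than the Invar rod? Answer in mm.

ΔT = 96 K
stainless steel: ΔL = 1.6×10⁻⁵ × 1.896 m × 96 = 2.9123×10⁻³ m = 2.9123 mm
Invar: ΔL = 89×10⁻⁸ × 1.896 m × 96 = 1.6199×10⁻⁴ m = 0.16199 mm
difference = 2.9123 − 0.16199 = 2.75031 mm

2.75 mm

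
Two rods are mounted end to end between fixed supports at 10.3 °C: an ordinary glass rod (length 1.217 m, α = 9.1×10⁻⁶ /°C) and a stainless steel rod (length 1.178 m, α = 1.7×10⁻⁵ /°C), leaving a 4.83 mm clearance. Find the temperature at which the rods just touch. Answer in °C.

α₁L₁ = 1.10747×10⁻⁵ m/K, α₂L₂ = 2.0026×10⁻⁵ m/K → total 3.11007×10⁻⁵ m/K
ΔT = g/(α₁L₁+α₂L₂) = 4.83×10⁻³ / 3.11007×10⁻⁵ = 155.30 K
T = 10.3 + 155.30 = 165.60 °C

T = 166 °C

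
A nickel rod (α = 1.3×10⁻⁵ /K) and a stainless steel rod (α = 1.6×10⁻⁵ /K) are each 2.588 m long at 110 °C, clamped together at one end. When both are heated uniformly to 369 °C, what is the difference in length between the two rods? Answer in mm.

ΔT = 259 K
nickel: ΔL = 1.3×10⁻⁵ × 2.588 m × 259 = 8.7138×10⁻³ m = 8.7138 mm
stainless steel: ΔL = 1.6×10⁻⁵ × 2.588 m × 259 = 1.0725×10⁻² m = 10.725 mm
difference = 10.725 − 8.7138 = 2.0112 mm

2.01 mm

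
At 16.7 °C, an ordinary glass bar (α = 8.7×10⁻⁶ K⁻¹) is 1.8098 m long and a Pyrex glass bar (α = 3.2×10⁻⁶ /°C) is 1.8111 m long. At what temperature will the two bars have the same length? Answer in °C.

L₁(1 + α₁ΔT) = L₂(1 + α₂ΔT) ⇒ ΔT = (L₂ − L₁)/(α₁L₁ − α₂L₂)
L₂ − L₁ = 1.8111 − 1.8098 = 1.30×10⁻³ m
α₁L₁ − α₂L₂ = 8.7×10⁻⁶×1.8098 − 3.2×10⁻⁶×1.8111 = 9.94974×10⁻⁶ m/K
ΔT = 1.30×10⁻³ / 9.94974×10⁻⁶ = 130.657 K
T = 16.7 + 130.657 = 147.357 °C

T = 147.4 °C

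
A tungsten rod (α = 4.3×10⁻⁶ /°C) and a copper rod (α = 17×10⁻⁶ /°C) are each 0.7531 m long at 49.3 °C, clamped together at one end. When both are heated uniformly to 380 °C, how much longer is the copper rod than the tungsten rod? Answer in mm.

3.16 mm

ΔT = 330.7 K
tungsten: ΔL = 4.3×10⁻⁶ × 0.7531 m × 330.7 = 1.0709×10⁻³ m = 1.0709 mm
copper: ΔL = 17×10⁻⁶ × 0.7531 m × 330.7 = 4.2339×10⁻³ m = 4.2339 mm
difference = 4.2339 − 1.0709 = 3.1630 mm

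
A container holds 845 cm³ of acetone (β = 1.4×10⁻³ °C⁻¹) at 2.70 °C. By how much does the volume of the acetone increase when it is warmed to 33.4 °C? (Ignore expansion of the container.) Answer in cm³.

ΔV = 36.3 cm³

|ΔT| = |33.4 − 2.70| = 30.70 K
ΔV = βV₀ΔT = (1.4×10⁻³)(845)(30.70) = 36.3 cm³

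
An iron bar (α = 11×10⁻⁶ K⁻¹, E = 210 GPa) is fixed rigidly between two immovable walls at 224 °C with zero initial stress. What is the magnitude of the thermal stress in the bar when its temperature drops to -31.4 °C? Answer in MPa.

Fully constrained: the free strain ε = αΔT is blocked, so σ = Eε = EαΔT.
|ΔT| = 255.4 K
σ = 210×10⁹ × 11×10⁻⁶ × 255.4 = 5.90×10⁸ Pa

σ = 590 MPa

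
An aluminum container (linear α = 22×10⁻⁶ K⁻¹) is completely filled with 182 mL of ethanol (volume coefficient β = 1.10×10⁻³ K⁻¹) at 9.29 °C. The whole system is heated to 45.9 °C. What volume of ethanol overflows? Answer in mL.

6.89 mL

The container also expands: β_container ≈ 3α = 6.6×10⁻⁵ /K
Net overflow = V₀(β_liq − 3α_cont)ΔT
β − 3α = 1.10×10⁻³ − 6.6×10⁻⁵ = 1.034×10⁻³ /K; ΔT = 36.61 K
ΔV = 182 × 1.034×10⁻³ × 36.61 = 6.89 mL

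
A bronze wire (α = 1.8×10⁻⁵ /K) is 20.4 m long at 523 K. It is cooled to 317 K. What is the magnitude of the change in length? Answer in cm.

|ΔT| = |317 − 523| = 206 K
ΔL = αL₀ΔT = (1.8×10⁻⁵)(20.4)(206) = 7.56×10⁻² m

ΔL = 7.56 cm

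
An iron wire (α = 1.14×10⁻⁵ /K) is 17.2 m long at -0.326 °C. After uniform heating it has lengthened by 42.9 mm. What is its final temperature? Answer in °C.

ΔL = αL₀ΔT ⇒ ΔT = ΔL / (αL₀)
ΔT = 42.9×10⁻³ m / (1.14×10⁻⁵ × 17.2 m) = 218.788 K
T = -0.326 + 218.788 = 218.462 °C

T = 218 °C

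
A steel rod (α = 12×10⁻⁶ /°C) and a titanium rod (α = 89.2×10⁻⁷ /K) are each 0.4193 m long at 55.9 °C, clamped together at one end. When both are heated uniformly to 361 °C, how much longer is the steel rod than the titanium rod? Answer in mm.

0.394 mm

ΔT = 305.1 K
steel: ΔL = 12×10⁻⁶ × 0.4193 m × 305.1 = 1.5351×10⁻³ m = 1.5351 mm
titanium: ΔL = 89.2×10⁻⁷ × 0.4193 m × 305.1 = 1.1411×10⁻³ m = 1.1411 mm
difference = 1.5351 − 1.1411 = 0.3940 mm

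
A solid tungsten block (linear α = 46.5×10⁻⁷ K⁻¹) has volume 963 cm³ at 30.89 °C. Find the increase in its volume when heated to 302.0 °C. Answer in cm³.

Isotropic solid: β ≈ 3α = 1.4×10⁻⁵ /K; ΔT = 271.11 K
ΔV = 3αV₀ΔT = 3(46.5×10⁻⁷)(963)(271.11) = 3.64 cm³

ΔV = 3.64 cm³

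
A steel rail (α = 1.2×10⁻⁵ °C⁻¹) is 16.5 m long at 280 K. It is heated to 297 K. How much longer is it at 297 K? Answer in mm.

ΔL = 3.37 mm

|ΔT| = |297 − 280| = 17 K
ΔL = αL₀ΔT = (1.2×10⁻⁵)(16.5)(17) = 3.37×10⁻³ m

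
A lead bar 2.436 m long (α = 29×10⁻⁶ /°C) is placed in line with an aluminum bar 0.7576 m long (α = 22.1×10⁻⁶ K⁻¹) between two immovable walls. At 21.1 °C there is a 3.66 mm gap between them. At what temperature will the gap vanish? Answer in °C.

T = 63.0 °C

Gap closes when ΔL₁ + ΔL₂ = 3.66 mm = 3.66×10⁻³ m
(α₁L₁ + α₂L₂)ΔT = g
α₁L₁ + α₂L₂ = 29×10⁻⁶×2.436 + 22.1×10⁻⁶×0.7576 = 8.738696×10⁻⁵ m/K
ΔT = 3.66×10⁻³ / 8.738696×10⁻⁵ = 41.883 K
T = 21.1 + 41.883 = 62.983 °C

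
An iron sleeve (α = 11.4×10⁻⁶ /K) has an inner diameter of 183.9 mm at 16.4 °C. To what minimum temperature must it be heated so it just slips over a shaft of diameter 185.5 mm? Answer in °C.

Required Δd = 185.5 − 183.9 = 1.6 mm
Δd = αd₀ΔT ⇒ ΔT = Δd/(αd₀) = 1.6 / (11.4×10⁻⁶ × 183.9) = 763.19 K
T_min = 16.4 + 763.19 = 779.59 °C

T = 780 °C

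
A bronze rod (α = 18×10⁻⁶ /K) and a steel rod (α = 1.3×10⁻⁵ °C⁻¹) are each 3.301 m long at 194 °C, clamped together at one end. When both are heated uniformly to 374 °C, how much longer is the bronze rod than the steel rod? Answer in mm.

2.97 mm

ΔT = 180 K
bronze: ΔL = 18×10⁻⁶ × 3.301 m × 180 = 1.0695×10⁻² m = 10.695 mm
steel: ΔL = 1.3×10⁻⁵ × 3.301 m × 180 = 7.7243×10⁻³ m = 7.7243 mm
difference = 10.695 − 7.7243 = 2.9707 mm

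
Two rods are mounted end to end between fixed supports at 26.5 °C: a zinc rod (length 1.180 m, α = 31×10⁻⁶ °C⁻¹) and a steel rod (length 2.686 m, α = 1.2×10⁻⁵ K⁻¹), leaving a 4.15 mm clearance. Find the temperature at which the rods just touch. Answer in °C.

T = 86.8 °C

α₁L₁ = 3.658×10⁻⁵ m/K, α₂L₂ = 3.2232×10⁻⁵ m/K → total 6.8812×10⁻⁵ m/K
ΔT = g/(α₁L₁+α₂L₂) = 4.15×10⁻³ / 6.8812×10⁻⁵ = 60.309 K
T = 26.5 + 60.309 = 86.809 °C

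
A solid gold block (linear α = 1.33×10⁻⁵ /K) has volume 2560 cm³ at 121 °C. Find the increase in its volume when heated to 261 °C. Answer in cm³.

Isotropic solid: β ≈ 3α = 4.0×10⁻⁵ /K; ΔT = 140 K
ΔV = 3αV₀ΔT = 3(1.33×10⁻⁵)(2560)(140) = 14.3 cm³

ΔV = 14.3 cm³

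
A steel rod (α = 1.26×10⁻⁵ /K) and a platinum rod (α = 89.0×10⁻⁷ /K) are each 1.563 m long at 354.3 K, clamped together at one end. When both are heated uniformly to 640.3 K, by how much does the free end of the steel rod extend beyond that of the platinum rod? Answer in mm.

1.65 mm

ΔT = 286.0 K
steel: ΔL = 1.26×10⁻⁵ × 1.563 m × 286.0 = 5.6324×10⁻³ m = 5.6324 mm
platinum: ΔL = 89.0×10⁻⁷ × 1.563 m × 286.0 = 3.9785×10⁻³ m = 3.9785 mm
difference = 5.6324 − 3.9785 = 1.6539 mm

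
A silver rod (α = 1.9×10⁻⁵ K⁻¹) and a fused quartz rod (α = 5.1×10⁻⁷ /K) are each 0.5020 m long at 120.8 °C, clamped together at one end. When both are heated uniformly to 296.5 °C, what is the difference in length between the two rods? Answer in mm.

ΔT = 175.7 K
silver: ΔL = 1.9×10⁻⁵ × 0.5020 m × 175.7 = 1.6758×10⁻³ m = 1.6758 mm
fused quartz: ΔL = 5.1×10⁻⁷ × 0.5020 m × 175.7 = 4.4983×10⁻⁵ m = 0.044983 mm
difference = 1.6758 − 0.044983 = 1.630817 mm

1.63 mm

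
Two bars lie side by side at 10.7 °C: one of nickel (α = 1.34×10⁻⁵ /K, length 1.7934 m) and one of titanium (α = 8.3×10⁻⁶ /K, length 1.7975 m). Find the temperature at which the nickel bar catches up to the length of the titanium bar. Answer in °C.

T = 460.6 °C

Equal length when α₁L₁ΔT − α₂L₂ΔT = L₂ − L₁ = 4.10×10⁻³ m
α₁L₁ = 2.403156×10⁻⁵, α₂L₂ = 1.491925×10⁻⁵ → Δ(αL) = 9.11231×10⁻⁶ m/K
ΔT = 4.10×10⁻³ / 9.11231×10⁻⁶ = 449.941 K, so T = 10.7 + 449.941 = 460.641 °C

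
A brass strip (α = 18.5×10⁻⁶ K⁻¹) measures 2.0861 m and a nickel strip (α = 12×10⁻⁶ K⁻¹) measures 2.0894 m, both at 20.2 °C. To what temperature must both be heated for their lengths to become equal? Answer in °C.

T = 264.3 °C

Equal length when α₁L₁ΔT − α₂L₂ΔT = L₂ − L₁ = 3.30×10⁻³ m
α₁L₁ = 3.859285×10⁻⁵, α₂L₂ = 2.50728×10⁻⁵ → Δ(αL) = 1.352005×10⁻⁵ m/K
ΔT = 3.30×10⁻³ / 1.352005×10⁻⁵ = 244.082 K, so T = 20.2 + 244.082 = 264.282 °C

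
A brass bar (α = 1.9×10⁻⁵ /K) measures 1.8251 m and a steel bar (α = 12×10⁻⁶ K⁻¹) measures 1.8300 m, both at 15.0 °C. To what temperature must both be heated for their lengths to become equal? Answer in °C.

Equal length when α₁L₁ΔT − α₂L₂ΔT = L₂ − L₁ = 4.90×10⁻³ m
α₁L₁ = 3.46769×10⁻⁵, α₂L₂ = 2.196×10⁻⁵ → Δ(αL) = 1.27169×10⁻⁵ m/K
ΔT = 4.90×10⁻³ / 1.27169×10⁻⁵ = 385.314 K, so T = 15.0 + 385.314 = 400.314 °C

T = 400.3 °C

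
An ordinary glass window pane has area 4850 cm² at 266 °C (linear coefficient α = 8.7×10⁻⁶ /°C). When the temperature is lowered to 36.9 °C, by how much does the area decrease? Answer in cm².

ΔA = 19.3 cm²

Area coefficient ≈ 2α; |ΔT| = 229.1 K
ΔA = 2αA₀ΔT = 2(8.7×10⁻⁶)(4850)(229.1) = 19.3 cm²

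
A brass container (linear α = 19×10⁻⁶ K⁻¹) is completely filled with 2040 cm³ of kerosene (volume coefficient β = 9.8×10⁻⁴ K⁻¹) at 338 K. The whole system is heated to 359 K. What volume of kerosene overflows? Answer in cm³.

39.5 cm³

The container also expands: β_container ≈ 3α = 5.7×10⁻⁵ /K
Net overflow = V₀(β_liq − 3α_cont)ΔT
β − 3α = 9.80×10⁻⁴ − 5.7×10⁻⁵ = 9.23×10⁻⁴ /K; ΔT = 21 K
ΔV = 2040 × 9.23×10⁻⁴ × 21 = 39.5 cm³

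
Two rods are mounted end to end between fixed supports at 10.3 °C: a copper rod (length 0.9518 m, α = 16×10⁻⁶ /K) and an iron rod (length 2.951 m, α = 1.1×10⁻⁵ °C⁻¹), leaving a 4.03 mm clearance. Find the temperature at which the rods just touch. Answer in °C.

T = 94.8 °C

α₁L₁ = 1.52288×10⁻⁵ m/K, α₂L₂ = 3.2461×10⁻⁵ m/K → total 4.76898×10⁻⁵ m/K
ΔT = g/(α₁L₁+α₂L₂) = 4.03×10⁻³ / 4.76898×10⁻⁵ = 84.504 K
T = 10.3 + 84.504 = 94.804 °C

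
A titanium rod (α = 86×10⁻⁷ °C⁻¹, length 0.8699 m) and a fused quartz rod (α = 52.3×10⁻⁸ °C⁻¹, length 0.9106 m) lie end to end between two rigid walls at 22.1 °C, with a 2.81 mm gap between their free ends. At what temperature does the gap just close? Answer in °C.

Gap closes when ΔL₁ + ΔL₂ = 2.81 mm = 2.81×10⁻³ m
(α₁L₁ + α₂L₂)ΔT = g
α₁L₁ + α₂L₂ = 86×10⁻⁷×0.8699 + 52.3×10⁻⁸×0.9106 = 7.9573838×10⁻⁶ m/K
ΔT = 2.81×10⁻³ / 7.9573838×10⁻⁶ = 353.13 K
T = 22.1 + 353.13 = 375.23 °C

T = 375 °C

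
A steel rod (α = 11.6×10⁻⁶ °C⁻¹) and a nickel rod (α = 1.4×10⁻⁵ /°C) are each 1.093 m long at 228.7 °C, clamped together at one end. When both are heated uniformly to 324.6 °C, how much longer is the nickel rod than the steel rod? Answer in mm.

0.252 mm

ΔT = 95.9 K
steel: ΔL = 11.6×10⁻⁶ × 1.093 m × 95.9 = 1.2159×10⁻³ m = 1.2159 mm
nickel: ΔL = 1.4×10⁻⁵ × 1.093 m × 95.9 = 1.4675×10⁻³ m = 1.4675 mm
difference = 1.4675 − 1.2159 = 0.2516 mm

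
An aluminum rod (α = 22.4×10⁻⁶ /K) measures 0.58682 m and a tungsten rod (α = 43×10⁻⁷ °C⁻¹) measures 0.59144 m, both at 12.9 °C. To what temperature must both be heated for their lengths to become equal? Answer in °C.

Equal length when α₁L₁ΔT − α₂L₂ΔT = L₂ − L₁ = 4.62×10⁻³ m
α₁L₁ = 1.3144768×10⁻⁵, α₂L₂ = 2.543192×10⁻⁶ → Δ(αL) = 1.0601576×10⁻⁵ m/K
ΔT = 4.62×10⁻³ / 1.0601576×10⁻⁵ = 435.784 K, so T = 12.9 + 435.784 = 448.684 °C

T = 448.7 °C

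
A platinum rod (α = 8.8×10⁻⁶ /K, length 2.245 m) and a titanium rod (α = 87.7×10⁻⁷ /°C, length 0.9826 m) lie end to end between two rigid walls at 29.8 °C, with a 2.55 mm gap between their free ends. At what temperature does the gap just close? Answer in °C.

T = 120 °C

Gap closes when ΔL₁ + ΔL₂ = 2.55 mm = 2.55×10⁻³ m
(α₁L₁ + α₂L₂)ΔT = g
α₁L₁ + α₂L₂ = 8.8×10⁻⁶×2.245 + 87.7×10⁻⁷×0.9826 = 2.8373402×10⁻⁵ m/K
ΔT = 2.55×10⁻³ / 2.8373402×10⁻⁵ = 89.87 K
T = 29.8 + 89.87 = 119.67 °C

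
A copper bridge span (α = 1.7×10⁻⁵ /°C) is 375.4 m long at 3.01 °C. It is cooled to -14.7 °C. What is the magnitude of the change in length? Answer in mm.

|ΔT| = |-14.7 − 3.01| = 17.71 K
ΔL = αL₀ΔT = (1.7×10⁻⁵)(375.4)(17.71) = 1.13×10⁻¹ m

ΔL = 113 mm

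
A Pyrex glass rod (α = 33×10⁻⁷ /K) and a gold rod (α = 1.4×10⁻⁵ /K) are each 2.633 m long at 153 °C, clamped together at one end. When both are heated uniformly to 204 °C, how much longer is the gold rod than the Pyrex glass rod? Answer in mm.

1.44 mm

ΔT = 51 K
Pyrex glass: ΔL = 33×10⁻⁷ × 2.633 m × 51 = 4.4313×10⁻⁴ m = 0.44313 mm
gold: ΔL = 1.4×10⁻⁵ × 2.633 m × 51 = 1.8800×10⁻³ m = 1.8800 mm
difference = 1.8800 − 0.44313 = 1.43687 mm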